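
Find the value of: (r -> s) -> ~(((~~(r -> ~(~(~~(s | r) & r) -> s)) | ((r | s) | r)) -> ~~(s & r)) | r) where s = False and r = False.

True

r -> s = False -> False = True
s | r = False | False = False
~(s | r) = ~False = True
~~(s | r) = ~True = False
~~(s | r) & r = False & False = False
~(~~(s | r) & r) = ~False = True
~(~~(s | r) & r) -> s = True -> False = False
~(~(~~(s | r) & r) -> s) = ~False = True
r -> ~(~(~~(s | r) & r) -> s) = False -> True = True
~(r -> ~(~(~~(s | r) & r) -> s)) = ~True = False
~~(r -> ~(~(~~(s | r) & r) -> s)) = ~False = True
r | s = False | False = False
(r | s) | r = False | False = False
~~(r -> ~(~(~~(s | r) & r) -> s)) | ((r | s) | r) = True | False = True
s & r = False & False = False
~(s & r) = ~False = True
~~(s & r) = ~True = False
(~~(r -> ~(~(~~(s | r) & r) -> s)) | ((r | s) | r)) -> ~~(s & r) = True -> False = False
((~~(r -> ~(~(~~(s | r) & r) -> s)) | ((r | s) | r)) -> ~~(s & r)) | r = False | False = False
~(((~~(r -> ~(~(~~(s | r) & r) -> s)) | ((r | s) | r)) -> ~~(s & r)) | r) = ~False = True
(r -> s) -> ~(((~~(r -> ~(~(~~(s | r) & r) -> s)) | ((r | s) | r)) -> ~~(s & r)) | r) = True -> True = True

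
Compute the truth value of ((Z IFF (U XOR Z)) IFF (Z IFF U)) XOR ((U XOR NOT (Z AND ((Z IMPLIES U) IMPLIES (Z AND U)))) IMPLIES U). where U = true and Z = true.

true

Substituting U=true, Z=true:
U XOR Z = true XOR true = false
Z IFF (U XOR Z) = true IFF false = false
Z IFF U = true IFF true = true
(Z IFF (U XOR Z)) IFF (Z IFF U) = false IFF true = false
Z IMPLIES U = true IMPLIES true = true
Z AND U = true AND true = true
(Z IMPLIES U) IMPLIES (Z AND U) = true IMPLIES true = true
Z AND ((Z IMPLIES U) IMPLIES (Z AND U)) = true AND true = true
NOT (Z AND ((Z IMPLIES U) IMPLIES (Z AND U))) = NOT true = false
U XOR NOT (Z AND ((Z IMPLIES U) IMPLIES (Z AND U))) = true XOR false = true
(U XOR NOT (Z AND ((Z IMPLIES U) IMPLIES (Z AND U)))) IMPLIES U = true IMPLIES true = true
((Z IFF (U XOR Z)) IFF (Z IFF U)) XOR ((U XOR NOT (Z AND ((Z IMPLIES U) IMPLIES (Z AND U)))) IMPLIES U) = false XOR true = true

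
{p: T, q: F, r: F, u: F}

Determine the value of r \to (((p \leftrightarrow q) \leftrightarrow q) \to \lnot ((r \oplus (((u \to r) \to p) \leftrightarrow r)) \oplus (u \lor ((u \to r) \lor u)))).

T

Substituting p=T, q=F, r=F, u=F:
p \leftrightarrow q = T \leftrightarrow F = F
(p \leftrightarrow q) \leftrightarrow q = F \leftrightarrow F = T
u \to r = F \to F = T
(u \to r) \to p = T \to T = T
((u \to r) \to p) \leftrightarrow r = T \leftrightarrow F = F
r \oplus (((u \to r) \to p) \leftrightarrow r) = F \oplus F = F
u \to r = F \to F = T
(u \to r) \lor u = T \lor F = T
u \lor ((u \to r) \lor u) = F \lor T = T
(r \oplus (((u \to r) \to p) \leftrightarrow r)) \oplus (u \lor ((u \to r) \lor u)) = F \oplus T = T
\lnot ((r \oplus (((u \to r) \to p) \leftrightarrow r)) \oplus (u \lor ((u \to r) \lor u))) = \lnot T = F
((p \leftrightarrow q) \leftrightarrow q) \to \lnot ((r \oplus (((u \to r) \to p) \leftrightarrow r)) \oplus (u \lor ((u \to r) \lor u))) = T \to F = F
r \to (((p \leftrightarrow q) \leftrightarrow q) \to \lnot ((r \oplus (((u \to r) \to p) \leftrightarrow r)) \oplus (u \lor ((u \to r) \lor u)))) = F \to F = T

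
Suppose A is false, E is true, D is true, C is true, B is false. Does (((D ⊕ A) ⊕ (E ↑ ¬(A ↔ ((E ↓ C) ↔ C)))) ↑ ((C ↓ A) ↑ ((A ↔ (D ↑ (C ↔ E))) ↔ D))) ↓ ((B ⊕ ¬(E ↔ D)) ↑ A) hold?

D ⊕ A = T ⊕ F = T
E ↓ C = T ↓ T = F
(E ↓ C) ↔ C = F ↔ T = F
A ↔ ((E ↓ C) ↔ C) = F ↔ F = T
¬(A ↔ ((E ↓ C) ↔ C)) = ¬T = F
E ↑ ¬(A ↔ ((E ↓ C) ↔ C)) = T ↑ F = T
(D ⊕ A) ⊕ (E ↑ ¬(A ↔ ((E ↓ C) ↔ C))) = T ⊕ T = F
C ↓ A = T ↓ F = F
C ↔ E = T ↔ T = T
D ↑ (C ↔ E) = T ↑ T = F
A ↔ (D ↑ (C ↔ E)) = F ↔ F = T
(A ↔ (D ↑ (C ↔ E))) ↔ D = T ↔ T = T
(C ↓ A) ↑ ((A ↔ (D ↑ (C ↔ E))) ↔ D) = F ↑ T = T
((D ⊕ A) ⊕ (E ↑ ¬(A ↔ ((E ↓ C) ↔ C)))) ↑ ((C ↓ A) ↑ ((A ↔ (D ↑ (C ↔ E))) ↔ D)) = F ↑ T = T
E ↔ D = T ↔ T = T
¬(E ↔ D) = ¬T = F
B ⊕ ¬(E ↔ D) = F ⊕ F = F
(B ⊕ ¬(E ↔ D)) ↑ A = F ↑ F = T
(((D ⊕ A) ⊕ (E ↑ ¬(A ↔ ((E ↓ C) ↔ C)))) ↑ ((C ↓ A) ↑ ((A ↔ (D ↑ (C ↔ E))) ↔ D))) ↓ ((B ⊕ ¬(E ↔ D)) ↑ A) = T ↓ T = F

F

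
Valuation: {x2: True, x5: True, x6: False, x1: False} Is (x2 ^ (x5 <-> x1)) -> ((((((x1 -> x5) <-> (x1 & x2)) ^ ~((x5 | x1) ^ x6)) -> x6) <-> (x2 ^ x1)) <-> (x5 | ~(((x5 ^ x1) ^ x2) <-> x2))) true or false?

Substituting x2=True, x5=True, x6=False, x1=False:
x5 <-> x1 = True <-> False = False
x2 ^ (x5 <-> x1) = True ^ False = True
x1 -> x5 = False -> True = True
x1 & x2 = False & True = False
(x1 -> x5) <-> (x1 & x2) = True <-> False = False
x5 | x1 = True | False = True
(x5 | x1) ^ x6 = True ^ False = True
~((x5 | x1) ^ x6) = ~True = False
((x1 -> x5) <-> (x1 & x2)) ^ ~((x5 | x1) ^ x6) = False ^ False = False
(((x1 -> x5) <-> (x1 & x2)) ^ ~((x5 | x1) ^ x6)) -> x6 = False -> False = True
x2 ^ x1 = True ^ False = True
((((x1 -> x5) <-> (x1 & x2)) ^ ~((x5 | x1) ^ x6)) -> x6) <-> (x2 ^ x1) = True <-> True = True
x5 ^ x1 = True ^ False = True
(x5 ^ x1) ^ x2 = True ^ True = False
((x5 ^ x1) ^ x2) <-> x2 = False <-> True = False
~(((x5 ^ x1) ^ x2) <-> x2) = ~False = True
x5 | ~(((x5 ^ x1) ^ x2) <-> x2) = True | True = True
(((((x1 -> x5) <-> (x1 & x2)) ^ ~((x5 | x1) ^ x6)) -> x6) <-> (x2 ^ x1)) <-> (x5 | ~(((x5 ^ x1) ^ x2) <-> x2)) = True <-> True = True
(x2 ^ (x5 <-> x1)) -> ((((((x1 -> x5) <-> (x1 & x2)) ^ ~((x5 | x1) ^ x6)) -> x6) <-> (x2 ^ x1)) <-> (x5 | ~(((x5 ^ x1) ^ x2) <-> x2))) = True -> True = True

True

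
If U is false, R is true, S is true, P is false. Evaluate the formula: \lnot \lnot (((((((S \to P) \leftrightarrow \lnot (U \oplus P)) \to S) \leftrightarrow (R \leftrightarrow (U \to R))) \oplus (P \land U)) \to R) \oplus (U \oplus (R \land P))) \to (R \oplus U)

T

Substituting U=F, R=T, S=T, P=F:
S \to P = T \to F = F
U \oplus P = F \oplus F = F
\lnot (U \oplus P) = \lnot F = T
(S \to P) \leftrightarrow \lnot (U \oplus P) = F \leftrightarrow T = F
((S \to P) \leftrightarrow \lnot (U \oplus P)) \to S = F \to T = T
U \to R = F \to T = T
R \leftrightarrow (U \to R) = T \leftrightarrow T = T
(((S \to P) \leftrightarrow \lnot (U \oplus P)) \to S) \leftrightarrow (R \leftrightarrow (U \to R)) = T \leftrightarrow T = T
P \land U = F \land F = F
((((S \to P) \leftrightarrow \lnot (U \oplus P)) \to S) \leftrightarrow (R \leftrightarrow (U \to R))) \oplus (P \land U) = T \oplus F = T
(((((S \to P) \leftrightarrow \lnot (U \oplus P)) \to S) \leftrightarrow (R \leftrightarrow (U \to R))) \oplus (P \land U)) \to R = T \to T = T
R \land P = T \land F = F
U \oplus (R \land P) = F \oplus F = F
((((((S \to P) \leftrightarrow \lnot (U \oplus P)) \to S) \leftrightarrow (R \leftrightarrow (U \to R))) \oplus (P \land U)) \to R) \oplus (U \oplus (R \land P)) = T \oplus F = T
\lnot (((((((S \to P) \leftrightarrow \lnot (U \oplus P)) \to S) \leftrightarrow (R \leftrightarrow (U \to R))) \oplus (P \land U)) \to R) \oplus (U \oplus (R \land P))) = \lnot T = F
\lnot \lnot (((((((S \to P) \leftrightarrow \lnot (U \oplus P)) \to S) \leftrightarrow (R \leftrightarrow (U \to R))) \oplus (P \land U)) \to R) \oplus (U \oplus (R \land P))) = \lnot F = T
R \oplus U = T \oplus F = T
\lnot \lnot (((((((S \to P) \leftrightarrow \lnot (U \oplus P)) \to S) \leftrightarrow (R \leftrightarrow (U \to R))) \oplus (P \land U)) \to R) \oplus (U \oplus (R \land P))) \to (R \oplus U) = T \to T = T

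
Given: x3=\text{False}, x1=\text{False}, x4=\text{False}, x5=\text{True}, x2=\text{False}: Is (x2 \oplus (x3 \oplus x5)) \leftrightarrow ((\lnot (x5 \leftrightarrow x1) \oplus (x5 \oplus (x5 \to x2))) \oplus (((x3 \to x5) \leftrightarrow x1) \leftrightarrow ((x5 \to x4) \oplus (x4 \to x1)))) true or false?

\text{False}

Substituting x3=\text{False}, x1=\text{False}, x4=\text{False}, x5=\text{True}, x2=\text{False}:
x3 \oplus x5 = \text{False} \oplus \text{True} = \text{True}
x2 \oplus (x3 \oplus x5) = \text{False} \oplus \text{True} = \text{True}
x5 \leftrightarrow x1 = \text{True} \leftrightarrow \text{False} = \text{False}
\lnot (x5 \leftrightarrow x1) = \lnot \text{False} = \text{True}
x5 \to x2 = \text{True} \to \text{False} = \text{False}
x5 \oplus (x5 \to x2) = \text{True} \oplus \text{False} = \text{True}
\lnot (x5 \leftrightarrow x1) \oplus (x5 \oplus (x5 \to x2)) = \text{True} \oplus \text{True} = \text{False}
x3 \to x5 = \text{False} \to \text{True} = \text{True}
(x3 \to x5) \leftrightarrow x1 = \text{True} \leftrightarrow \text{False} = \text{False}
x5 \to x4 = \text{True} \to \text{False} = \text{False}
x4 \to x1 = \text{False} \to \text{False} = \text{True}
(x5 \to x4) \oplus (x4 \to x1) = \text{False} \oplus \text{True} = \text{True}
((x3 \to x5) \leftrightarrow x1) \leftrightarrow ((x5 \to x4) \oplus (x4 \to x1)) = \text{False} \leftrightarrow \text{True} = \text{False}
(\lnot (x5 \leftrightarrow x1) \oplus (x5 \oplus (x5 \to x2))) \oplus (((x3 \to x5) \leftrightarrow x1) \leftrightarrow ((x5 \to x4) \oplus (x4 \to x1))) = \text{False} \oplus \text{False} = \text{False}
(x2 \oplus (x3 \oplus x5)) \leftrightarrow ((\lnot (x5 \leftrightarrow x1) \oplus (x5 \oplus (x5 \to x2))) \oplus (((x3 \to x5) \leftrightarrow x1) \leftrightarrow ((x5 \to x4) \oplus (x4 \to x1)))) = \text{True} \leftrightarrow \text{False} = \text{False}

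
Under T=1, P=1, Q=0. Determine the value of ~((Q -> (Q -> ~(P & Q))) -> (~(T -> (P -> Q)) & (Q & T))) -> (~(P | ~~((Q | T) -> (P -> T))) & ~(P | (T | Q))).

P & Q = 1 & 0 = 0
~(P & Q) = ~0 = 1
Q -> ~(P & Q) = 0 -> 1 = 1
Q -> (Q -> ~(P & Q)) = 0 -> 1 = 1
P -> Q = 1 -> 0 = 0
T -> (P -> Q) = 1 -> 0 = 0
~(T -> (P -> Q)) = ~0 = 1
Q & T = 0 & 1 = 0
~(T -> (P -> Q)) & (Q & T) = 1 & 0 = 0
(Q -> (Q -> ~(P & Q))) -> (~(T -> (P -> Q)) & (Q & T)) = 1 -> 0 = 0
~((Q -> (Q -> ~(P & Q))) -> (~(T -> (P -> Q)) & (Q & T))) = ~0 = 1
Q | T = 0 | 1 = 1
P -> T = 1 -> 1 = 1
(Q | T) -> (P -> T) = 1 -> 1 = 1
~((Q | T) -> (P -> T)) = ~1 = 0
~~((Q | T) -> (P -> T)) = ~0 = 1
P | ~~((Q | T) -> (P -> T)) = 1 | 1 = 1
~(P | ~~((Q | T) -> (P -> T))) = ~1 = 0
T | Q = 1 | 0 = 1
P | (T | Q) = 1 | 1 = 1
~(P | (T | Q)) = ~1 = 0
~(P | ~~((Q | T) -> (P -> T))) & ~(P | (T | Q)) = 0 & 0 = 0
~((Q -> (Q -> ~(P & Q))) -> (~(T -> (P -> Q)) & (Q & T))) -> (~(P | ~~((Q | T) -> (P -> T))) & ~(P | (T | Q))) = 1 -> 0 = 0

0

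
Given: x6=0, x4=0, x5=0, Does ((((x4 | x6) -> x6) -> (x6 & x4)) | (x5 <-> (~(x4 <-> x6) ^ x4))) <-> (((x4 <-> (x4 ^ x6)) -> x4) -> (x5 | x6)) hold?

Substituting x6=0, x4=0, x5=0:
x4 | x6 = 0 | 0 = 0
(x4 | x6) -> x6 = 0 -> 0 = 1
x6 & x4 = 0 & 0 = 0
((x4 | x6) -> x6) -> (x6 & x4) = 1 -> 0 = 0
x4 <-> x6 = 0 <-> 0 = 1
~(x4 <-> x6) = ~1 = 0
~(x4 <-> x6) ^ x4 = 0 ^ 0 = 0
x5 <-> (~(x4 <-> x6) ^ x4) = 0 <-> 0 = 1
(((x4 | x6) -> x6) -> (x6 & x4)) | (x5 <-> (~(x4 <-> x6) ^ x4)) = 0 | 1 = 1
x4 ^ x6 = 0 ^ 0 = 0
x4 <-> (x4 ^ x6) = 0 <-> 0 = 1
(x4 <-> (x4 ^ x6)) -> x4 = 1 -> 0 = 0
x5 | x6 = 0 | 0 = 0
((x4 <-> (x4 ^ x6)) -> x4) -> (x5 | x6) = 0 -> 0 = 1
((((x4 | x6) -> x6) -> (x6 & x4)) | (x5 <-> (~(x4 <-> x6) ^ x4))) <-> (((x4 <-> (x4 ^ x6)) -> x4) -> (x5 | x6)) = 1 <-> 1 = 1

1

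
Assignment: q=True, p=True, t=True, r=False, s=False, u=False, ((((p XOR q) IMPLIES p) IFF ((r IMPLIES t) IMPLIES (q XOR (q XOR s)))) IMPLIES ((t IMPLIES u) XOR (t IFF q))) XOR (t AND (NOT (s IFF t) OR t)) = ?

p XOR q = True XOR True = False
(p XOR q) IMPLIES p = False IMPLIES True = True
r IMPLIES t = False IMPLIES True = True
q XOR s = True XOR False = True
q XOR (q XOR s) = True XOR True = False
(r IMPLIES t) IMPLIES (q XOR (q XOR s)) = True IMPLIES False = False
((p XOR q) IMPLIES p) IFF ((r IMPLIES t) IMPLIES (q XOR (q XOR s))) = True IFF False = False
t IMPLIES u = True IMPLIES False = False
t IFF q = True IFF True = True
(t IMPLIES u) XOR (t IFF q) = False XOR True = True
(((p XOR q) IMPLIES p) IFF ((r IMPLIES t) IMPLIES (q XOR (q XOR s)))) IMPLIES ((t IMPLIES u) XOR (t IFF q)) = False IMPLIES True = True
s IFF t = False IFF True = False
NOT (s IFF t) = NOT False = True
NOT (s IFF t) OR t = True OR True = True
t AND (NOT (s IFF t) OR t) = True AND True = True
((((p XOR q) IMPLIES p) IFF ((r IMPLIES t) IMPLIES (q XOR (q XOR s)))) IMPLIES ((t IMPLIES u) XOR (t IFF q))) XOR (t AND (NOT (s IFF t) OR t)) = True XOR True = False

False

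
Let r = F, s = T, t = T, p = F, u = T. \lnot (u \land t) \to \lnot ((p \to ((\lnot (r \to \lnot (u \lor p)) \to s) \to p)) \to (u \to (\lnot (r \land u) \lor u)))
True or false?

u \land t = T \land T = T
\lnot (u \land t) = \lnot T = F
u \lor p = T \lor F = T
\lnot (u \lor p) = \lnot T = F
r \to \lnot (u \lor p) = F \to F = T
\lnot (r \to \lnot (u \lor p)) = \lnot T = F
\lnot (r \to \lnot (u \lor p)) \to s = F \to T = T
(\lnot (r \to \lnot (u \lor p)) \to s) \to p = T \to F = F
p \to ((\lnot (r \to \lnot (u \lor p)) \to s) \to p) = F \to F = T
r \land u = F \land T = F
\lnot (r \land u) = \lnot F = T
\lnot (r \land u) \lor u = T \lor T = T
u \to (\lnot (r \land u) \lor u) = T \to T = T
(p \to ((\lnot (r \to \lnot (u \lor p)) \to s) \to p)) \to (u \to (\lnot (r \land u) \lor u)) = T \to T = T
\lnot ((p \to ((\lnot (r \to \lnot (u \lor p)) \to s) \to p)) \to (u \to (\lnot (r \land u) \lor u))) = \lnot T = F
\lnot (u \land t) \to \lnot ((p \to ((\lnot (r \to \lnot (u \lor p)) \to s) \to p)) \to (u \to (\lnot (r \land u) \lor u))) = F \to F = T

T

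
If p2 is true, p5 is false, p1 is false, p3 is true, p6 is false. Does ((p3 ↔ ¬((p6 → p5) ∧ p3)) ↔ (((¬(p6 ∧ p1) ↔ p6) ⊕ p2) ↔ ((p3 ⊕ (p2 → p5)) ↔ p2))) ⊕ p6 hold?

p6 → p5 = False → False = True
(p6 → p5) ∧ p3 = True ∧ True = True
¬((p6 → p5) ∧ p3) = ¬True = False
p3 ↔ ¬((p6 → p5) ∧ p3) = True ↔ False = False
p6 ∧ p1 = False ∧ False = False
¬(p6 ∧ p1) = ¬False = True
¬(p6 ∧ p1) ↔ p6 = True ↔ False = False
(¬(p6 ∧ p1) ↔ p6) ⊕ p2 = False ⊕ True = True
p2 → p5 = True → False = False
p3 ⊕ (p2 → p5) = True ⊕ False = True
(p3 ⊕ (p2 → p5)) ↔ p2 = True ↔ True = True
((¬(p6 ∧ p1) ↔ p6) ⊕ p2) ↔ ((p3 ⊕ (p2 → p5)) ↔ p2) = True ↔ True = True
(p3 ↔ ¬((p6 → p5) ∧ p3)) ↔ (((¬(p6 ∧ p1) ↔ p6) ⊕ p2) ↔ ((p3 ⊕ (p2 → p5)) ↔ p2)) = False ↔ True = False
((p3 ↔ ¬((p6 → p5) ∧ p3)) ↔ (((¬(p6 ∧ p1) ↔ p6) ⊕ p2) ↔ ((p3 ⊕ (p2 → p5)) ↔ p2))) ⊕ p6 = False ⊕ False = False

False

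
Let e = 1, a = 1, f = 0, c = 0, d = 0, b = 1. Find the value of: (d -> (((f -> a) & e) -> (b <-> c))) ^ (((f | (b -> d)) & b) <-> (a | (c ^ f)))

1

f -> a = 0 -> 1 = 1
(f -> a) & e = 1 & 1 = 1
b <-> c = 1 <-> 0 = 0
((f -> a) & e) -> (b <-> c) = 1 -> 0 = 0
d -> (((f -> a) & e) -> (b <-> c)) = 0 -> 0 = 1
b -> d = 1 -> 0 = 0
f | (b -> d) = 0 | 0 = 0
(f | (b -> d)) & b = 0 & 1 = 0
c ^ f = 0 ^ 0 = 0
a | (c ^ f) = 1 | 0 = 1
((f | (b -> d)) & b) <-> (a | (c ^ f)) = 0 <-> 1 = 0
(d -> (((f -> a) & e) -> (b <-> c))) ^ (((f | (b -> d)) & b) <-> (a | (c ^ f))) = 1 ^ 0 = 1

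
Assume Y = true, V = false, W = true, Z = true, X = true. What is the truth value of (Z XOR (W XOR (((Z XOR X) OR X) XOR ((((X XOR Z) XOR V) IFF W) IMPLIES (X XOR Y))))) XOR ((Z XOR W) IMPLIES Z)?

Z XOR X = true XOR true = false
(Z XOR X) OR X = false OR true = true
X XOR Z = true XOR true = false
(X XOR Z) XOR V = false XOR false = false
((X XOR Z) XOR V) IFF W = false IFF true = false
X XOR Y = true XOR true = false
(((X XOR Z) XOR V) IFF W) IMPLIES (X XOR Y) = false IMPLIES false = true
((Z XOR X) OR X) XOR ((((X XOR Z) XOR V) IFF W) IMPLIES (X XOR Y)) = true XOR true = false
W XOR (((Z XOR X) OR X) XOR ((((X XOR Z) XOR V) IFF W) IMPLIES (X XOR Y))) = true XOR false = true
Z XOR (W XOR (((Z XOR X) OR X) XOR ((((X XOR Z) XOR V) IFF W) IMPLIES (X XOR Y)))) = true XOR true = false
Z XOR W = true XOR true = false
(Z XOR W) IMPLIES Z = false IMPLIES true = true
(Z XOR (W XOR (((Z XOR X) OR X) XOR ((((X XOR Z) XOR V) IFF W) IMPLIES (X XOR Y))))) XOR ((Z XOR W) IMPLIES Z) = false XOR true = true

true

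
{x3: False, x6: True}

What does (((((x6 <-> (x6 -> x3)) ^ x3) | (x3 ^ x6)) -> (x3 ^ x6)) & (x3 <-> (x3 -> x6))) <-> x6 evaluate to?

x6 -> x3 = True -> False = False
x6 <-> (x6 -> x3) = True <-> False = False
(x6 <-> (x6 -> x3)) ^ x3 = False ^ False = False
x3 ^ x6 = False ^ True = True
((x6 <-> (x6 -> x3)) ^ x3) | (x3 ^ x6) = False | True = True
x3 ^ x6 = False ^ True = True
(((x6 <-> (x6 -> x3)) ^ x3) | (x3 ^ x6)) -> (x3 ^ x6) = True -> True = True
x3 -> x6 = False -> True = True
x3 <-> (x3 -> x6) = False <-> True = False
((((x6 <-> (x6 -> x3)) ^ x3) | (x3 ^ x6)) -> (x3 ^ x6)) & (x3 <-> (x3 -> x6)) = True & False = False
(((((x6 <-> (x6 -> x3)) ^ x3) | (x3 ^ x6)) -> (x3 ^ x6)) & (x3 <-> (x3 -> x6))) <-> x6 = False <-> True = False

False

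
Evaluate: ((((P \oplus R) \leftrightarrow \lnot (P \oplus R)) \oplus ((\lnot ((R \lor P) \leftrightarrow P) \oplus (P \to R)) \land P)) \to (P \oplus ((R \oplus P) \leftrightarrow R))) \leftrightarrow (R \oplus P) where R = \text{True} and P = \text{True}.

P \oplus R = \text{True} \oplus \text{True} = \text{False}
P \oplus R = \text{True} \oplus \text{True} = \text{False}
\lnot (P \oplus R) = \lnot \text{False} = \text{True}
(P \oplus R) \leftrightarrow \lnot (P \oplus R) = \text{False} \leftrightarrow \text{True} = \text{False}
R \lor P = \text{True} \lor \text{True} = \text{True}
(R \lor P) \leftrightarrow P = \text{True} \leftrightarrow \text{True} = \text{True}
\lnot ((R \lor P) \leftrightarrow P) = \lnot \text{True} = \text{False}
P \to R = \text{True} \to \text{True} = \text{True}
\lnot ((R \lor P) \leftrightarrow P) \oplus (P \to R) = \text{False} \oplus \text{True} = \text{True}
(\lnot ((R \lor P) \leftrightarrow P) \oplus (P \to R)) \land P = \text{True} \land \text{True} = \text{True}
((P \oplus R) \leftrightarrow \lnot (P \oplus R)) \oplus ((\lnot ((R \lor P) \leftrightarrow P) \oplus (P \to R)) \land P) = \text{False} \oplus \text{True} = \text{True}
R \oplus P = \text{True} \oplus \text{True} = \text{False}
(R \oplus P) \leftrightarrow R = \text{False} \leftrightarrow \text{True} = \text{False}
P \oplus ((R \oplus P) \leftrightarrow R) = \text{True} \oplus \text{False} = \text{True}
(((P \oplus R) \leftrightarrow \lnot (P \oplus R)) \oplus ((\lnot ((R \lor P) \leftrightarrow P) \oplus (P \to R)) \land P)) \to (P \oplus ((R \oplus P) \leftrightarrow R)) = \text{True} \to \text{True} = \text{True}
R \oplus P = \text{True} \oplus \text{True} = \text{False}
((((P \oplus R) \leftrightarrow \lnot (P \oplus R)) \oplus ((\lnot ((R \lor P) \leftrightarrow P) \oplus (P \to R)) \land P)) \to (P \oplus ((R \oplus P) \leftrightarrow R))) \leftrightarrow (R \oplus P) = \text{True} \leftrightarrow \text{False} = \text{False}

\text{False}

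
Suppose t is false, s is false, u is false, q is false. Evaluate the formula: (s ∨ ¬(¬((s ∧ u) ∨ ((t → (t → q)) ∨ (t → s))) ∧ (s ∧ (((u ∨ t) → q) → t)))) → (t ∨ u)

s ∧ u = False ∧ False = False
t → q = False → False = True
t → (t → q) = False → True = True
t → s = False → False = True
(t → (t → q)) ∨ (t → s) = True ∨ True = True
(s ∧ u) ∨ ((t → (t → q)) ∨ (t → s)) = False ∨ True = True
¬((s ∧ u) ∨ ((t → (t → q)) ∨ (t → s))) = ¬True = False
u ∨ t = False ∨ False = False
(u ∨ t) → q = False → False = True
((u ∨ t) → q) → t = True → False = False
s ∧ (((u ∨ t) → q) → t) = False ∧ False = False
¬((s ∧ u) ∨ ((t → (t → q)) ∨ (t → s))) ∧ (s ∧ (((u ∨ t) → q) → t)) = False ∧ False = False
¬(¬((s ∧ u) ∨ ((t → (t → q)) ∨ (t → s))) ∧ (s ∧ (((u ∨ t) → q) → t))) = ¬False = True
s ∨ ¬(¬((s ∧ u) ∨ ((t → (t → q)) ∨ (t → s))) ∧ (s ∧ (((u ∨ t) → q) → t))) = False ∨ True = True
t ∨ u = False ∨ False = False
(s ∨ ¬(¬((s ∧ u) ∨ ((t → (t → q)) ∨ (t → s))) ∧ (s ∧ (((u ∨ t) → q) → t)))) → (t ∨ u) = True → False = False

False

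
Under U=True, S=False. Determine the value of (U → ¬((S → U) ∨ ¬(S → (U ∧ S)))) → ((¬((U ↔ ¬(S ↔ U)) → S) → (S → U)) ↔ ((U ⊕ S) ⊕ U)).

True

S → U = False → True = True
U ∧ S = True ∧ False = False
S → (U ∧ S) = False → False = True
¬(S → (U ∧ S)) = ¬True = False
(S → U) ∨ ¬(S → (U ∧ S)) = True ∨ False = True
¬((S → U) ∨ ¬(S → (U ∧ S))) = ¬True = False
U → ¬((S → U) ∨ ¬(S → (U ∧ S))) = True → False = False
S ↔ U = False ↔ True = False
¬(S ↔ U) = ¬False = True
U ↔ ¬(S ↔ U) = True ↔ True = True
(U ↔ ¬(S ↔ U)) → S = True → False = False
¬((U ↔ ¬(S ↔ U)) → S) = ¬False = True
S → U = False → True = True
¬((U ↔ ¬(S ↔ U)) → S) → (S → U) = True → True = True
U ⊕ S = True ⊕ False = True
(U ⊕ S) ⊕ U = True ⊕ True = False
(¬((U ↔ ¬(S ↔ U)) → S) → (S → U)) ↔ ((U ⊕ S) ⊕ U) = True ↔ False = False
(U → ¬((S → U) ∨ ¬(S → (U ∧ S)))) → ((¬((U ↔ ¬(S ↔ U)) → S) → (S → U)) ↔ ((U ⊕ S) ⊕ U)) = False → False = True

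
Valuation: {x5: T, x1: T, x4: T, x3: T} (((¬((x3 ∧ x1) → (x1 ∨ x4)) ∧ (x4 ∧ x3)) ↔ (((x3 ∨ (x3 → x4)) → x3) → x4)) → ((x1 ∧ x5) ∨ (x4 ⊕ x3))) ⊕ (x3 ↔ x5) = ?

Substituting x5=T, x1=T, x4=T, x3=T:
x3 ∧ x1 = T ∧ T = T
x1 ∨ x4 = T ∨ T = T
(x3 ∧ x1) → (x1 ∨ x4) = T → T = T
¬((x3 ∧ x1) → (x1 ∨ x4)) = ¬T = F
x4 ∧ x3 = T ∧ T = T
¬((x3 ∧ x1) → (x1 ∨ x4)) ∧ (x4 ∧ x3) = F ∧ T = F
x3 → x4 = T → T = T
x3 ∨ (x3 → x4) = T ∨ T = T
(x3 ∨ (x3 → x4)) → x3 = T → T = T
((x3 ∨ (x3 → x4)) → x3) → x4 = T → T = T
(¬((x3 ∧ x1) → (x1 ∨ x4)) ∧ (x4 ∧ x3)) ↔ (((x3 ∨ (x3 → x4)) → x3) → x4) = F ↔ T = F
x1 ∧ x5 = T ∧ T = T
x4 ⊕ x3 = T ⊕ T = F
(x1 ∧ x5) ∨ (x4 ⊕ x3) = T ∨ F = T
((¬((x3 ∧ x1) → (x1 ∨ x4)) ∧ (x4 ∧ x3)) ↔ (((x3 ∨ (x3 → x4)) → x3) → x4)) → ((x1 ∧ x5) ∨ (x4 ⊕ x3)) = F → T = T
x3 ↔ x5 = T ↔ T = T
(((¬((x3 ∧ x1) → (x1 ∨ x4)) ∧ (x4 ∧ x3)) ↔ (((x3 ∨ (x3 → x4)) → x3) → x4)) → ((x1 ∧ x5) ∨ (x4 ⊕ x3))) ⊕ (x3 ↔ x5) = T ⊕ T = F

F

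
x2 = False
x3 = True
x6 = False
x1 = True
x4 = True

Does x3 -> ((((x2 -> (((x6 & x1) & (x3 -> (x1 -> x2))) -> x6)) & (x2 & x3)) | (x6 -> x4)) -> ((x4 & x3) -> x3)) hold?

True

x6 & x1 = False & True = False
x1 -> x2 = True -> False = False
x3 -> (x1 -> x2) = True -> False = False
(x6 & x1) & (x3 -> (x1 -> x2)) = False & False = False
((x6 & x1) & (x3 -> (x1 -> x2))) -> x6 = False -> False = True
x2 -> (((x6 & x1) & (x3 -> (x1 -> x2))) -> x6) = False -> True = True
x2 & x3 = False & True = False
(x2 -> (((x6 & x1) & (x3 -> (x1 -> x2))) -> x6)) & (x2 & x3) = True & False = False
x6 -> x4 = False -> True = True
((x2 -> (((x6 & x1) & (x3 -> (x1 -> x2))) -> x6)) & (x2 & x3)) | (x6 -> x4) = False | True = True
x4 & x3 = True & True = True
(x4 & x3) -> x3 = True -> True = True
(((x2 -> (((x6 & x1) & (x3 -> (x1 -> x2))) -> x6)) & (x2 & x3)) | (x6 -> x4)) -> ((x4 & x3) -> x3) = True -> True = True
x3 -> ((((x2 -> (((x6 & x1) & (x3 -> (x1 -> x2))) -> x6)) & (x2 & x3)) | (x6 -> x4)) -> ((x4 & x3) -> x3)) = True -> True = True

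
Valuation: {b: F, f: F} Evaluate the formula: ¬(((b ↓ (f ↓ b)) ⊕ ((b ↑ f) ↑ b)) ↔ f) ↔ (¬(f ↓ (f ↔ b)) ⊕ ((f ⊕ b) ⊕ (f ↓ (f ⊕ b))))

Substituting b=F, f=F:
f ↓ b = F ↓ F = T
b ↓ (f ↓ b) = F ↓ T = F
b ↑ f = F ↑ F = T
(b ↑ f) ↑ b = T ↑ F = T
(b ↓ (f ↓ b)) ⊕ ((b ↑ f) ↑ b) = F ⊕ T = T
((b ↓ (f ↓ b)) ⊕ ((b ↑ f) ↑ b)) ↔ f = T ↔ F = F
¬(((b ↓ (f ↓ b)) ⊕ ((b ↑ f) ↑ b)) ↔ f) = ¬F = T
f ↔ b = F ↔ F = T
f ↓ (f ↔ b) = F ↓ T = F
¬(f ↓ (f ↔ b)) = ¬F = T
f ⊕ b = F ⊕ F = F
f ⊕ b = F ⊕ F = F
f ↓ (f ⊕ b) = F ↓ F = T
(f ⊕ b) ⊕ (f ↓ (f ⊕ b)) = F ⊕ T = T
¬(f ↓ (f ↔ b)) ⊕ ((f ⊕ b) ⊕ (f ↓ (f ⊕ b))) = T ⊕ T = F
¬(((b ↓ (f ↓ b)) ⊕ ((b ↑ f) ↑ b)) ↔ f) ↔ (¬(f ↓ (f ↔ b)) ⊕ ((f ⊕ b) ⊕ (f ↓ (f ⊕ b)))) = T ↔ F = F

F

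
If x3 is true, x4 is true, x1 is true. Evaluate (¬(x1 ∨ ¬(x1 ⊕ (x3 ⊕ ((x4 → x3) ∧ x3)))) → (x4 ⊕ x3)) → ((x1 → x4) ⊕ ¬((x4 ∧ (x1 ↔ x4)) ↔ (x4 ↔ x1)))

True

Substituting x3=True, x4=True, x1=True:
x4 → x3 = True → True = True
(x4 → x3) ∧ x3 = True ∧ True = True
x3 ⊕ ((x4 → x3) ∧ x3) = True ⊕ True = False
x1 ⊕ (x3 ⊕ ((x4 → x3) ∧ x3)) = True ⊕ False = True
¬(x1 ⊕ (x3 ⊕ ((x4 → x3) ∧ x3))) = ¬True = False
x1 ∨ ¬(x1 ⊕ (x3 ⊕ ((x4 → x3) ∧ x3))) = True ∨ False = True
¬(x1 ∨ ¬(x1 ⊕ (x3 ⊕ ((x4 → x3) ∧ x3)))) = ¬True = False
x4 ⊕ x3 = True ⊕ True = False
¬(x1 ∨ ¬(x1 ⊕ (x3 ⊕ ((x4 → x3) ∧ x3)))) → (x4 ⊕ x3) = False → False = True
x1 → x4 = True → True = True
x1 ↔ x4 = True ↔ True = True
x4 ∧ (x1 ↔ x4) = True ∧ True = True
x4 ↔ x1 = True ↔ True = True
(x4 ∧ (x1 ↔ x4)) ↔ (x4 ↔ x1) = True ↔ True = True
¬((x4 ∧ (x1 ↔ x4)) ↔ (x4 ↔ x1)) = ¬True = False
(x1 → x4) ⊕ ¬((x4 ∧ (x1 ↔ x4)) ↔ (x4 ↔ x1)) = True ⊕ False = True
(¬(x1 ∨ ¬(x1 ⊕ (x3 ⊕ ((x4 → x3) ∧ x3)))) → (x4 ⊕ x3)) → ((x1 → x4) ⊕ ¬((x4 ∧ (x1 ↔ x4)) ↔ (x4 ↔ x1))) = True → True = True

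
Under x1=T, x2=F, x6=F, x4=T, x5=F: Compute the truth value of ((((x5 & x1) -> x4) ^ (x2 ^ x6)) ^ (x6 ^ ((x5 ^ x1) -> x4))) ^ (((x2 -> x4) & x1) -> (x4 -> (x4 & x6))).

Substituting x1=T, x2=F, x6=F, x4=T, x5=F:
x5 & x1 = F & T = F
(x5 & x1) -> x4 = F -> T = T
x2 ^ x6 = F ^ F = F
((x5 & x1) -> x4) ^ (x2 ^ x6) = T ^ F = T
x5 ^ x1 = F ^ T = T
(x5 ^ x1) -> x4 = T -> T = T
x6 ^ ((x5 ^ x1) -> x4) = F ^ T = T
(((x5 & x1) -> x4) ^ (x2 ^ x6)) ^ (x6 ^ ((x5 ^ x1) -> x4)) = T ^ T = F
x2 -> x4 = F -> T = T
(x2 -> x4) & x1 = T & T = T
x4 & x6 = T & F = F
x4 -> (x4 & x6) = T -> F = F
((x2 -> x4) & x1) -> (x4 -> (x4 & x6)) = T -> F = F
((((x5 & x1) -> x4) ^ (x2 ^ x6)) ^ (x6 ^ ((x5 ^ x1) -> x4))) ^ (((x2 -> x4) & x1) -> (x4 -> (x4 & x6))) = F ^ F = F

F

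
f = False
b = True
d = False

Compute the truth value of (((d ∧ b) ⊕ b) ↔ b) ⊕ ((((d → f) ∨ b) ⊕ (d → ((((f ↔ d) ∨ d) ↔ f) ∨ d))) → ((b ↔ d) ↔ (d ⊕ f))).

False

d ∧ b = False ∧ True = False
(d ∧ b) ⊕ b = False ⊕ True = True
((d ∧ b) ⊕ b) ↔ b = True ↔ True = True
d → f = False → False = True
(d → f) ∨ b = True ∨ True = True
f ↔ d = False ↔ False = True
(f ↔ d) ∨ d = True ∨ False = True
((f ↔ d) ∨ d) ↔ f = True ↔ False = False
(((f ↔ d) ∨ d) ↔ f) ∨ d = False ∨ False = False
d → ((((f ↔ d) ∨ d) ↔ f) ∨ d) = False → False = True
((d → f) ∨ b) ⊕ (d → ((((f ↔ d) ∨ d) ↔ f) ∨ d)) = True ⊕ True = False
b ↔ d = True ↔ False = False
d ⊕ f = False ⊕ False = False
(b ↔ d) ↔ (d ⊕ f) = False ↔ False = True
(((d → f) ∨ b) ⊕ (d → ((((f ↔ d) ∨ d) ↔ f) ∨ d))) → ((b ↔ d) ↔ (d ⊕ f)) = False → True = True
(((d ∧ b) ⊕ b) ↔ b) ⊕ ((((d → f) ∨ b) ⊕ (d → ((((f ↔ d) ∨ d) ↔ f) ∨ d))) → ((b ↔ d) ↔ (d ⊕ f))) = True ⊕ True = False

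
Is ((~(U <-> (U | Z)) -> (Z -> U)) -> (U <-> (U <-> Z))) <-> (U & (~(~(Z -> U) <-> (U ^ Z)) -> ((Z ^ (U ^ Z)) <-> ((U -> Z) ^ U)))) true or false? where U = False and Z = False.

True

U | Z = False | False = False
U <-> (U | Z) = False <-> False = True
~(U <-> (U | Z)) = ~True = False
Z -> U = False -> False = True
~(U <-> (U | Z)) -> (Z -> U) = False -> True = True
U <-> Z = False <-> False = True
U <-> (U <-> Z) = False <-> True = False
(~(U <-> (U | Z)) -> (Z -> U)) -> (U <-> (U <-> Z)) = True -> False = False
Z -> U = False -> False = True
~(Z -> U) = ~True = False
U ^ Z = False ^ False = False
~(Z -> U) <-> (U ^ Z) = False <-> False = True
~(~(Z -> U) <-> (U ^ Z)) = ~True = False
U ^ Z = False ^ False = False
Z ^ (U ^ Z) = False ^ False = False
U -> Z = False -> False = True
(U -> Z) ^ U = True ^ False = True
(Z ^ (U ^ Z)) <-> ((U -> Z) ^ U) = False <-> True = False
~(~(Z -> U) <-> (U ^ Z)) -> ((Z ^ (U ^ Z)) <-> ((U -> Z) ^ U)) = False -> False = True
U & (~(~(Z -> U) <-> (U ^ Z)) -> ((Z ^ (U ^ Z)) <-> ((U -> Z) ^ U))) = False & True = False
((~(U <-> (U | Z)) -> (Z -> U)) -> (U <-> (U <-> Z))) <-> (U & (~(~(Z -> U) <-> (U ^ Z)) -> ((Z ^ (U ^ Z)) <-> ((U -> Z) ^ U)))) = False <-> False = True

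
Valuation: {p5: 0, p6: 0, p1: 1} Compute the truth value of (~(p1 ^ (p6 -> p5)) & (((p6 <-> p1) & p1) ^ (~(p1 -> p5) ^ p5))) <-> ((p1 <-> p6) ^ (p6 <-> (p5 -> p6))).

0

Substituting p5=0, p6=0, p1=1:
p6 -> p5 = 0 -> 0 = 1
p1 ^ (p6 -> p5) = 1 ^ 1 = 0
~(p1 ^ (p6 -> p5)) = ~0 = 1
p6 <-> p1 = 0 <-> 1 = 0
(p6 <-> p1) & p1 = 0 & 1 = 0
p1 -> p5 = 1 -> 0 = 0
~(p1 -> p5) = ~0 = 1
~(p1 -> p5) ^ p5 = 1 ^ 0 = 1
((p6 <-> p1) & p1) ^ (~(p1 -> p5) ^ p5) = 0 ^ 1 = 1
~(p1 ^ (p6 -> p5)) & (((p6 <-> p1) & p1) ^ (~(p1 -> p5) ^ p5)) = 1 & 1 = 1
p1 <-> p6 = 1 <-> 0 = 0
p5 -> p6 = 0 -> 0 = 1
p6 <-> (p5 -> p6) = 0 <-> 1 = 0
(p1 <-> p6) ^ (p6 <-> (p5 -> p6)) = 0 ^ 0 = 0
(~(p1 ^ (p6 -> p5)) & (((p6 <-> p1) & p1) ^ (~(p1 -> p5) ^ p5))) <-> ((p1 <-> p6) ^ (p6 <-> (p5 -> p6))) = 1 <-> 0 = 0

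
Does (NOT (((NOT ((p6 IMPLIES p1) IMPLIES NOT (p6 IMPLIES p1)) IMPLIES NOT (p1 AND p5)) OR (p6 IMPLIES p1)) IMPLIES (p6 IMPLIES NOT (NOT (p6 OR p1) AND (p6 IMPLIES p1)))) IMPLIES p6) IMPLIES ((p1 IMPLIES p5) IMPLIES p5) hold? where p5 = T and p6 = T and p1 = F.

Substituting p5=T, p6=T, p1=F:
p6 IMPLIES p1 = T IMPLIES F = F
p6 IMPLIES p1 = T IMPLIES F = F
NOT (p6 IMPLIES p1) = NOT F = T
(p6 IMPLIES p1) IMPLIES NOT (p6 IMPLIES p1) = F IMPLIES T = T
NOT ((p6 IMPLIES p1) IMPLIES NOT (p6 IMPLIES p1)) = NOT T = F
p1 AND p5 = F AND T = F
NOT (p1 AND p5) = NOT F = T
NOT ((p6 IMPLIES p1) IMPLIES NOT (p6 IMPLIES p1)) IMPLIES NOT (p1 AND p5) = F IMPLIES T = T
p6 IMPLIES p1 = T IMPLIES F = F
(NOT ((p6 IMPLIES p1) IMPLIES NOT (p6 IMPLIES p1)) IMPLIES NOT (p1 AND p5)) OR (p6 IMPLIES p1) = T OR F = T
p6 OR p1 = T OR F = T
NOT (p6 OR p1) = NOT T = F
p6 IMPLIES p1 = T IMPLIES F = F
NOT (p6 OR p1) AND (p6 IMPLIES p1) = F AND F = F
NOT (NOT (p6 OR p1) AND (p6 IMPLIES p1)) = NOT F = T
p6 IMPLIES NOT (NOT (p6 OR p1) AND (p6 IMPLIES p1)) = T IMPLIES T = T
((NOT ((p6 IMPLIES p1) IMPLIES NOT (p6 IMPLIES p1)) IMPLIES NOT (p1 AND p5)) OR (p6 IMPLIES p1)) IMPLIES (p6 IMPLIES NOT (NOT (p6 OR p1) AND (p6 IMPLIES p1))) = T IMPLIES T = T
NOT (((NOT ((p6 IMPLIES p1) IMPLIES NOT (p6 IMPLIES p1)) IMPLIES NOT (p1 AND p5)) OR (p6 IMPLIES p1)) IMPLIES (p6 IMPLIES NOT (NOT (p6 OR p1) AND (p6 IMPLIES p1)))) = NOT T = F
NOT (((NOT ((p6 IMPLIES p1) IMPLIES NOT (p6 IMPLIES p1)) IMPLIES NOT (p1 AND p5)) OR (p6 IMPLIES p1)) IMPLIES (p6 IMPLIES NOT (NOT (p6 OR p1) AND (p6 IMPLIES p1)))) IMPLIES p6 = F IMPLIES T = T
p1 IMPLIES p5 = F IMPLIES T = T
(p1 IMPLIES p5) IMPLIES p5 = T IMPLIES T = T
(NOT (((NOT ((p6 IMPLIES p1) IMPLIES NOT (p6 IMPLIES p1)) IMPLIES NOT (p1 AND p5)) OR (p6 IMPLIES p1)) IMPLIES (p6 IMPLIES NOT (NOT (p6 OR p1) AND (p6 IMPLIES p1)))) IMPLIES p6) IMPLIES ((p1 IMPLIES p5) IMPLIES p5) = T IMPLIES T = T

T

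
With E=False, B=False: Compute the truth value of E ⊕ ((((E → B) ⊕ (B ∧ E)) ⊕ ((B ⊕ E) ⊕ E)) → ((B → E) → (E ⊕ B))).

Substituting E=False, B=False:
E → B = False → False = True
B ∧ E = False ∧ False = False
(E → B) ⊕ (B ∧ E) = True ⊕ False = True
B ⊕ E = False ⊕ False = False
(B ⊕ E) ⊕ E = False ⊕ False = False
((E → B) ⊕ (B ∧ E)) ⊕ ((B ⊕ E) ⊕ E) = True ⊕ False = True
B → E = False → False = True
E ⊕ B = False ⊕ False = False
(B → E) → (E ⊕ B) = True → False = False
(((E → B) ⊕ (B ∧ E)) ⊕ ((B ⊕ E) ⊕ E)) → ((B → E) → (E ⊕ B)) = True → False = False
E ⊕ ((((E → B) ⊕ (B ∧ E)) ⊕ ((B ⊕ E) ⊕ E)) → ((B → E) → (E ⊕ B))) = False ⊕ False = False

False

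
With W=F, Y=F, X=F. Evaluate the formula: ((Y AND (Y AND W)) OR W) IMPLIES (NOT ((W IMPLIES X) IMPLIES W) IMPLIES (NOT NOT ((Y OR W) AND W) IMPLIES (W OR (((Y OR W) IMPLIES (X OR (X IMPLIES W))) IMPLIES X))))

T

Y AND W = F AND F = F
Y AND (Y AND W) = F AND F = F
(Y AND (Y AND W)) OR W = F OR F = F
W IMPLIES X = F IMPLIES F = T
(W IMPLIES X) IMPLIES W = T IMPLIES F = F
NOT ((W IMPLIES X) IMPLIES W) = NOT F = T
Y OR W = F OR F = F
(Y OR W) AND W = F AND F = F
NOT ((Y OR W) AND W) = NOT F = T
NOT NOT ((Y OR W) AND W) = NOT T = F
Y OR W = F OR F = F
X IMPLIES W = F IMPLIES F = T
X OR (X IMPLIES W) = F OR T = T
(Y OR W) IMPLIES (X OR (X IMPLIES W)) = F IMPLIES T = T
((Y OR W) IMPLIES (X OR (X IMPLIES W))) IMPLIES X = T IMPLIES F = F
W OR (((Y OR W) IMPLIES (X OR (X IMPLIES W))) IMPLIES X) = F OR F = F
NOT NOT ((Y OR W) AND W) IMPLIES (W OR (((Y OR W) IMPLIES (X OR (X IMPLIES W))) IMPLIES X)) = F IMPLIES F = T
NOT ((W IMPLIES X) IMPLIES W) IMPLIES (NOT NOT ((Y OR W) AND W) IMPLIES (W OR (((Y OR W) IMPLIES (X OR (X IMPLIES W))) IMPLIES X))) = T IMPLIES T = T
((Y AND (Y AND W)) OR W) IMPLIES (NOT ((W IMPLIES X) IMPLIES W) IMPLIES (NOT NOT ((Y OR W) AND W) IMPLIES (W OR (((Y OR W) IMPLIES (X OR (X IMPLIES W))) IMPLIES X)))) = F IMPLIES T = T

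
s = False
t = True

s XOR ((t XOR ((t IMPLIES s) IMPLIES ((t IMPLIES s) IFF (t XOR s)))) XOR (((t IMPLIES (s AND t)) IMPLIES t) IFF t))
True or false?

True

t IMPLIES s = True IMPLIES False = False
t IMPLIES s = True IMPLIES False = False
t XOR s = True XOR False = True
(t IMPLIES s) IFF (t XOR s) = False IFF True = False
(t IMPLIES s) IMPLIES ((t IMPLIES s) IFF (t XOR s)) = False IMPLIES False = True
t XOR ((t IMPLIES s) IMPLIES ((t IMPLIES s) IFF (t XOR s))) = True XOR True = False
s AND t = False AND True = False
t IMPLIES (s AND t) = True IMPLIES False = False
(t IMPLIES (s AND t)) IMPLIES t = False IMPLIES True = True
((t IMPLIES (s AND t)) IMPLIES t) IFF t = True IFF True = True
(t XOR ((t IMPLIES s) IMPLIES ((t IMPLIES s) IFF (t XOR s)))) XOR (((t IMPLIES (s AND t)) IMPLIES t) IFF t) = False XOR True = True
s XOR ((t XOR ((t IMPLIES s) IMPLIES ((t IMPLIES s) IFF (t XOR s)))) XOR (((t IMPLIES (s AND t)) IMPLIES t) IFF t)) = False XOR True = True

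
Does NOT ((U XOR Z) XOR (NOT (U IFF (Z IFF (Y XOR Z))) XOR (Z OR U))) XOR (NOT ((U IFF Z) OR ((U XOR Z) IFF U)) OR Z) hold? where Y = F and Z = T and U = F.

U XOR Z = F XOR T = T
Y XOR Z = F XOR T = T
Z IFF (Y XOR Z) = T IFF T = T
U IFF (Z IFF (Y XOR Z)) = F IFF T = F
NOT (U IFF (Z IFF (Y XOR Z))) = NOT F = T
Z OR U = T OR F = T
NOT (U IFF (Z IFF (Y XOR Z))) XOR (Z OR U) = T XOR T = F
(U XOR Z) XOR (NOT (U IFF (Z IFF (Y XOR Z))) XOR (Z OR U)) = T XOR F = T
NOT ((U XOR Z) XOR (NOT (U IFF (Z IFF (Y XOR Z))) XOR (Z OR U))) = NOT T = F
U IFF Z = F IFF T = F
U XOR Z = F XOR T = T
(U XOR Z) IFF U = T IFF F = F
(U IFF Z) OR ((U XOR Z) IFF U) = F OR F = F
NOT ((U IFF Z) OR ((U XOR Z) IFF U)) = NOT F = T
NOT ((U IFF Z) OR ((U XOR Z) IFF U)) OR Z = T OR T = T
NOT ((U XOR Z) XOR (NOT (U IFF (Z IFF (Y XOR Z))) XOR (Z OR U))) XOR (NOT ((U IFF Z) OR ((U XOR Z) IFF U)) OR Z) = F XOR T = T

T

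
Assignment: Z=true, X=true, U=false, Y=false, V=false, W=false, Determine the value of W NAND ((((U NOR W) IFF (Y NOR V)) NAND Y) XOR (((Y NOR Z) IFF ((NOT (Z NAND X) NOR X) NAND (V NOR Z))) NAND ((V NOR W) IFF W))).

true

U NOR W = false NOR false = true
Y NOR V = false NOR false = true
(U NOR W) IFF (Y NOR V) = true IFF true = true
((U NOR W) IFF (Y NOR V)) NAND Y = true NAND false = true
Y NOR Z = false NOR true = false
Z NAND X = true NAND true = false
NOT (Z NAND X) = NOT false = true
NOT (Z NAND X) NOR X = true NOR true = false
V NOR Z = false NOR true = false
(NOT (Z NAND X) NOR X) NAND (V NOR Z) = false NAND false = true
(Y NOR Z) IFF ((NOT (Z NAND X) NOR X) NAND (V NOR Z)) = false IFF true = false
V NOR W = false NOR false = true
(V NOR W) IFF W = true IFF false = false
((Y NOR Z) IFF ((NOT (Z NAND X) NOR X) NAND (V NOR Z))) NAND ((V NOR W) IFF W) = false NAND false = true
(((U NOR W) IFF (Y NOR V)) NAND Y) XOR (((Y NOR Z) IFF ((NOT (Z NAND X) NOR X) NAND (V NOR Z))) NAND ((V NOR W) IFF W)) = true XOR true = false
W NAND ((((U NOR W) IFF (Y NOR V)) NAND Y) XOR (((Y NOR Z) IFF ((NOT (Z NAND X) NOR X) NAND (V NOR Z))) NAND ((V NOR W) IFF W))) = false NAND false = true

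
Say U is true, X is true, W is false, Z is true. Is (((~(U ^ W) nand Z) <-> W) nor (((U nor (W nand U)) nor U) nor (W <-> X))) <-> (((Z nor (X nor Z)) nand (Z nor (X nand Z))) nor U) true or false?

T

Substituting U=T, X=T, W=F, Z=T:
U ^ W = T ^ F = T
~(U ^ W) = ~T = F
~(U ^ W) nand Z = F nand T = T
(~(U ^ W) nand Z) <-> W = T <-> F = F
W nand U = F nand T = T
U nor (W nand U) = T nor T = F
(U nor (W nand U)) nor U = F nor T = F
W <-> X = F <-> T = F
((U nor (W nand U)) nor U) nor (W <-> X) = F nor F = T
((~(U ^ W) nand Z) <-> W) nor (((U nor (W nand U)) nor U) nor (W <-> X)) = F nor T = F
X nor Z = T nor T = F
Z nor (X nor Z) = T nor F = F
X nand Z = T nand T = F
Z nor (X nand Z) = T nor F = F
(Z nor (X nor Z)) nand (Z nor (X nand Z)) = F nand F = T
((Z nor (X nor Z)) nand (Z nor (X nand Z))) nor U = T nor T = F
(((~(U ^ W) nand Z) <-> W) nor (((U nor (W nand U)) nor U) nor (W <-> X))) <-> (((Z nor (X nor Z)) nand (Z nor (X nand Z))) nor U) = F <-> F = T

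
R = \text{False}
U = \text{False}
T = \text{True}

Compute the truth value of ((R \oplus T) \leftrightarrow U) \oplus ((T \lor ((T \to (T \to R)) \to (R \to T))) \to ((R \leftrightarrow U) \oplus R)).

Substituting R=\text{False}, U=\text{False}, T=\text{True}:
R \oplus T = \text{False} \oplus \text{True} = \text{True}
(R \oplus T) \leftrightarrow U = \text{True} \leftrightarrow \text{False} = \text{False}
T \to R = \text{True} \to \text{False} = \text{False}
T \to (T \to R) = \text{True} \to \text{False} = \text{False}
R \to T = \text{False} \to \text{True} = \text{True}
(T \to (T \to R)) \to (R \to T) = \text{False} \to \text{True} = \text{True}
T \lor ((T \to (T \to R)) \to (R \to T)) = \text{True} \lor \text{True} = \text{True}
R \leftrightarrow U = \text{False} \leftrightarrow \text{False} = \text{True}
(R \leftrightarrow U) \oplus R = \text{True} \oplus \text{False} = \text{True}
(T \lor ((T \to (T \to R)) \to (R \to T))) \to ((R \leftrightarrow U) \oplus R) = \text{True} \to \text{True} = \text{True}
((R \oplus T) \leftrightarrow U) \oplus ((T \lor ((T \to (T \to R)) \to (R \to T))) \to ((R \leftrightarrow U) \oplus R)) = \text{False} \oplus \text{True} = \text{True}

\text{True}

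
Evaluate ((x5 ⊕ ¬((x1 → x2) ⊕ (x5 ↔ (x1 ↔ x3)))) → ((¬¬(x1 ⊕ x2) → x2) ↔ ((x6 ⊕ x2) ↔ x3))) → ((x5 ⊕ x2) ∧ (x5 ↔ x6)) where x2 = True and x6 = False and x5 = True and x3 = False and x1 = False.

False

x1 → x2 = False → True = True
x1 ↔ x3 = False ↔ False = True
x5 ↔ (x1 ↔ x3) = True ↔ True = True
(x1 → x2) ⊕ (x5 ↔ (x1 ↔ x3)) = True ⊕ True = False
¬((x1 → x2) ⊕ (x5 ↔ (x1 ↔ x3))) = ¬False = True
x5 ⊕ ¬((x1 → x2) ⊕ (x5 ↔ (x1 ↔ x3))) = True ⊕ True = False
x1 ⊕ x2 = False ⊕ True = True
¬(x1 ⊕ x2) = ¬True = False
¬¬(x1 ⊕ x2) = ¬False = True
¬¬(x1 ⊕ x2) → x2 = True → True = True
x6 ⊕ x2 = False ⊕ True = True
(x6 ⊕ x2) ↔ x3 = True ↔ False = False
(¬¬(x1 ⊕ x2) → x2) ↔ ((x6 ⊕ x2) ↔ x3) = True ↔ False = False
(x5 ⊕ ¬((x1 → x2) ⊕ (x5 ↔ (x1 ↔ x3)))) → ((¬¬(x1 ⊕ x2) → x2) ↔ ((x6 ⊕ x2) ↔ x3)) = False → False = True
x5 ⊕ x2 = True ⊕ True = False
x5 ↔ x6 = True ↔ False = False
(x5 ⊕ x2) ∧ (x5 ↔ x6) = False ∧ False = False
((x5 ⊕ ¬((x1 → x2) ⊕ (x5 ↔ (x1 ↔ x3)))) → ((¬¬(x1 ⊕ x2) → x2) ↔ ((x6 ⊕ x2) ↔ x3))) → ((x5 ⊕ x2) ∧ (x5 ↔ x6)) = True → False = False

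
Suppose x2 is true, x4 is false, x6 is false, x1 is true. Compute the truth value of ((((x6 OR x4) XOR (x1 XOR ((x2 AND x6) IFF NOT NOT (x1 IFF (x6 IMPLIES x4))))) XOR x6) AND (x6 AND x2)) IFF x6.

True

Substituting x2=True, x4=False, x6=False, x1=True:
x6 OR x4 = False OR False = False
x2 AND x6 = True AND False = False
x6 IMPLIES x4 = False IMPLIES False = True
x1 IFF (x6 IMPLIES x4) = True IFF True = True
NOT (x1 IFF (x6 IMPLIES x4)) = NOT True = False
NOT NOT (x1 IFF (x6 IMPLIES x4)) = NOT False = True
(x2 AND x6) IFF NOT NOT (x1 IFF (x6 IMPLIES x4)) = False IFF True = False
x1 XOR ((x2 AND x6) IFF NOT NOT (x1 IFF (x6 IMPLIES x4))) = True XOR False = True
(x6 OR x4) XOR (x1 XOR ((x2 AND x6) IFF NOT NOT (x1 IFF (x6 IMPLIES x4)))) = False XOR True = True
((x6 OR x4) XOR (x1 XOR ((x2 AND x6) IFF NOT NOT (x1 IFF (x6 IMPLIES x4))))) XOR x6 = True XOR False = True
x6 AND x2 = False AND True = False
(((x6 OR x4) XOR (x1 XOR ((x2 AND x6) IFF NOT NOT (x1 IFF (x6 IMPLIES x4))))) XOR x6) AND (x6 AND x2) = True AND False = False
((((x6 OR x4) XOR (x1 XOR ((x2 AND x6) IFF NOT NOT (x1 IFF (x6 IMPLIES x4))))) XOR x6) AND (x6 AND x2)) IFF x6 = False IFF False = True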